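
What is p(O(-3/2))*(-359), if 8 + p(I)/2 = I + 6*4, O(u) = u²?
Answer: -26207/2 ≈ -13104.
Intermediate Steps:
p(I) = 32 + 2*I (p(I) = -16 + 2*(I + 6*4) = -16 + 2*(I + 24) = -16 + 2*(24 + I) = -16 + (48 + 2*I) = 32 + 2*I)
p(O(-3/2))*(-359) = (32 + 2*(-3/2)²)*(-359) = (32 + 2*(9/4))*(-359) = (32 + 9/2)*(-359) = (73/2)*(-359) = -26207/2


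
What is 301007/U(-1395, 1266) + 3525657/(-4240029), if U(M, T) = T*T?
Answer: -1458163167163/2265243973308 ≈ -0.64371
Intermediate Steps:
U(M, T) = T**2
301007/U(-1395, 1266) + 3525657/(-4240029) = 301007/(1266**2) + 3525657/(-4240029) = 301007/1602756 + 3525657*(-1/4240029) = 301007*(1/1602756) - 1175219/1413343 = 301007/1602756 - 1175219/1413343 = -1458163167163/2265243973308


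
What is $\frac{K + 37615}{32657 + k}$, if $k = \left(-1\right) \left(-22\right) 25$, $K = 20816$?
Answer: $\frac{19477}{11069} \approx 1.7596$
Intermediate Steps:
$k = 550$ ($k = 22 \cdot 25 = 550$)
$\frac{K + 37615}{32657 + k} = \frac{20816 + 37615}{32657 + 550} = \frac{58431}{33207} = 58431 \cdot \frac{1}{33207} = \frac{19477}{11069}$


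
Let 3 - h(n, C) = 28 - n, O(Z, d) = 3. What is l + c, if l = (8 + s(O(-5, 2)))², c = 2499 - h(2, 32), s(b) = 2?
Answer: 2622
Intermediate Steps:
h(n, C) = -25 + n (h(n, C) = 3 - (28 - n) = 3 + (-28 + n) = -25 + n)
c = 2522 (c = 2499 - (-25 + 2) = 2499 - 1*(-23) = 2499 + 23 = 2522)
l = 100 (l = (8 + 2)² = 10² = 100)
l + c = 100 + 2522 = 2622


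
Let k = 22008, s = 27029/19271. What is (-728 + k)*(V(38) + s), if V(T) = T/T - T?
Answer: -2085433920/2753 ≈ -7.5751e+5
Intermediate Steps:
s = 27029/19271 (s = 27029*(1/19271) = 27029/19271 ≈ 1.4026)
V(T) = 1 - T
(-728 + k)*(V(38) + s) = (-728 + 22008)*((1 - 1*38) + 27029/19271) = 21280*((1 - 38) + 27029/19271) = 21280*(-37 + 27029/19271) = 21280*(-685998/19271) = -2085433920/2753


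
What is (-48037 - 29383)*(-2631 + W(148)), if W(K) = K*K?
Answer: -1492115660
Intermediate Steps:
W(K) = K²
(-48037 - 29383)*(-2631 + W(148)) = (-48037 - 29383)*(-2631 + 148²) = -77420*(-2631 + 21904) = -77420*19273 = -1492115660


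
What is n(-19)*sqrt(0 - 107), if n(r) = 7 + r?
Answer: -12*I*sqrt(107) ≈ -124.13*I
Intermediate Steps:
n(-19)*sqrt(0 - 107) = (7 - 19)*sqrt(0 - 107) = -12*I*sqrt(107)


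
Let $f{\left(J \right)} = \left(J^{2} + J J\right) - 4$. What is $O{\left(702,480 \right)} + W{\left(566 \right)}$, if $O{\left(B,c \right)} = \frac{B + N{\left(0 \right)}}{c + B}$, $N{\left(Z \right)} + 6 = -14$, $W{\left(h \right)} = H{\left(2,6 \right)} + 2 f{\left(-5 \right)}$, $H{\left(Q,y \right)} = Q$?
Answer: $\frac{55895}{591} \approx 94.577$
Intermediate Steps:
$f{\left(J \right)} = -4 + 2 J^{2}$ ($f{\left(J \right)} = \left(J^{2} + J^{2}\right) - 4 = 2 J^{2} - 4 = -4 + 2 J^{2}$)
$W{\left(h \right)} = 94$ ($W{\left(h \right)} = 2 + 2 \left(-4 + 2 \left(-5\right)^{2}\right) = 2 + 2 \left(-4 + 2 \cdot 25\right) = 2 + 2 \left(-4 + 50\right) = 2 + 2 \cdot 46 = 2 + 92 = 94$)
$N{\left(Z \right)} = -20$ ($N{\left(Z \right)} = -6 - 14 = -20$)
$O{\left(B,c \right)} = \frac{-20 + B}{B + c}$ ($O{\left(B,c \right)} = \frac{B - 20}{c + B} = \frac{-20 + B}{B + c}$)
$O{\left(702,480 \right)} + W{\left(566 \right)} = \frac{-20 + 702}{702 + 480} + 94 = \frac{1}{1182} \cdot 682 + 94 = \frac{341}{591} + 94 = \frac{55895}{591}$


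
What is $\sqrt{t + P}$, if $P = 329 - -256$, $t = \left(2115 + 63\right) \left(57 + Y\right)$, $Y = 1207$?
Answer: $3 \sqrt{305953} \approx 1659.4$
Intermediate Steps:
$t = 2752992$ ($t = \left(2115 + 63\right) \left(57 + 1207\right) = 2178 \cdot 1264 = 2752992$)
$P = 585$ ($P = 329 + 256 = 585$)
$\sqrt{t + P} = \sqrt{2752992 + 585} = \sqrt{2753577} = 3 \sqrt{305953}$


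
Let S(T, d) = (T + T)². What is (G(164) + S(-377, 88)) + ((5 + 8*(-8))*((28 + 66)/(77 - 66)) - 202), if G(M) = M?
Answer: 6247712/11 ≈ 5.6797e+5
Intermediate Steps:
S(T, d) = 4*T² (S(T, d) = (2*T)² = 4*T²)
(G(164) + S(-377, 88)) + ((5 + 8*(-8))*((28 + 66)/(77 - 66)) - 202) = (164 + 4*(-377)²) + ((5 + 8*(-8))*((28 + 66)/(77 - 66)) - 202) = (164 + 4*142129) + ((5 - 64)*(94/11) - 202) = (164 + 568516) + (-5546/11 - 202) = 568680 + (-59*94/11 - 202) = 568680 + (-5546/11 - 202) = 568680 - 7768/11 = 6247712/11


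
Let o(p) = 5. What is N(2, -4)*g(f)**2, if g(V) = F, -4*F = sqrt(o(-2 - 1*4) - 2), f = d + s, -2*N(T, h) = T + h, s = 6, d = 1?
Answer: 3/16 ≈ 0.18750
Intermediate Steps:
N(T, h) = -T/2 - h/2 (N(T, h) = -(T + h)/2 = -T/2 - h/2)
f = 7 (f = 1 + 6 = 7)
F = -sqrt(3)/4 (F = -sqrt(5 - 2)/4 = -sqrt(3)/4 ≈ -0.43301)
g(V) = -sqrt(3)/4
N(2, -4)*g(f)**2 = (-1/2*2 - 1/2*(-4))*(-sqrt(3)/4)**2 = (-1 + 2)*(3/16) = 1*(3/16) = 3/16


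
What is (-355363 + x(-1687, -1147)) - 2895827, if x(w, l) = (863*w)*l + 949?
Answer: 1666645266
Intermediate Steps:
x(w, l) = 949 + 863*l*w (x(w, l) = 863*l*w + 949 = 949 + 863*l*w)
(-355363 + x(-1687, -1147)) - 2895827 = (-355363 + (949 + 863*(-1147)*(-1687))) - 2895827 = (-355363 + (949 + 1669895507)) - 2895827 = (-355363 + 1669896456) - 2895827 = 1669541093 - 2895827 = 1666645266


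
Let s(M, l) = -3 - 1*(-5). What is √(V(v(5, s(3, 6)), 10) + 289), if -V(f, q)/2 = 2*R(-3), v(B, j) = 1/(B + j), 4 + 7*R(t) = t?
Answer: √293 ≈ 17.117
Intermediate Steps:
s(M, l) = 2 (s(M, l) = -3 + 5 = 2)
R(t) = -4/7 + t/7
V(f, q) = 4 (V(f, q) = -4*(-4/7 + (⅐)*(-3)) = -4*(-4/7 - 3/7) = -4*(-1) = -2*(-2) = 4)
√(V(v(5, s(3, 6)), 10) + 289) = √(4 + 289) = √293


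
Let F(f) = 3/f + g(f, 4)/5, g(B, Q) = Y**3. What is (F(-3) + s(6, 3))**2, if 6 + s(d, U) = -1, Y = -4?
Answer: 10816/25 ≈ 432.64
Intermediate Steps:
g(B, Q) = -64 (g(B, Q) = (-4)**3 = -64)
s(d, U) = -7 (s(d, U) = -6 - 1 = -7)
F(f) = -64/5 + 3/f (F(f) = 3/f - 64/5 = -64/5 + 3/f)
(F(-3) + s(6, 3))**2 = ((-64/5 + 3/(-3)) - 7)**2 = ((-64/5 + 3*(-1/3)) - 7)**2 = ((-64/5 - 1) - 7)**2 = (-69/5 - 7)**2 = (-104/5)**2 = 10816/25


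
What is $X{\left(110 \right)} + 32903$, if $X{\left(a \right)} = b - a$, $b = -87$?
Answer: $32706$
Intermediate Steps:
$X{\left(a \right)} = -87 - a$
$X{\left(110 \right)} + 32903 = \left(-87 - 110\right) + 32903 = -197 + 32903 = 32706$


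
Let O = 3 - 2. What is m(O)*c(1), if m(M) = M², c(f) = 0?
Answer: 0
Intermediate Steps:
O = 1
m(O)*c(1) = 1²*0 = 1*0 = 0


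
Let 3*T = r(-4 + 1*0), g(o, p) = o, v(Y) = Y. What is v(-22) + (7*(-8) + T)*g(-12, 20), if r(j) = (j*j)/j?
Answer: 666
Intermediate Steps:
r(j) = j (r(j) = j²/j = j)
T = -4/3 (T = (-4 + 1*0)/3 = (-4 + 0)/3 = (⅓)*(-4) = -4/3 ≈ -1.3333)
v(-22) + (7*(-8) + T)*g(-12, 20) = -22 + (7*(-8) - 4/3)*(-12) = -22 + (-56 - 4/3)*(-12) = -22 - 172/3*(-12) = -22 + 688 = 666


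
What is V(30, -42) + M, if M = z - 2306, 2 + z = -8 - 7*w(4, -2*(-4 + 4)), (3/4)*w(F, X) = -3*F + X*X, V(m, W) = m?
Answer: -2174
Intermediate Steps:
w(F, X) = -4*F + 4*X**2/3 (w(F, X) = 4*(-3*F + X*X)/3 = 4*(-3*F + X**2)/3 = 4*(X**2 - 3*F)/3 = -4*F + 4*X**2/3)
z = 102 (z = -2 + (-8 - 7*(-4*4 + 4*(-2*(-4 + 4))**2/3)) = -2 + (-8 - 7*(-16 + 4*(-2*0)**2/3)) = -2 + (-8 - 7*(-16 + (4/3)*0**2)) = -2 + (-8 - 7*(-16 + (4/3)*0)) = -2 + (-8 - 7*(-16 + 0)) = -2 + (-8 - 7*(-16)) = -2 + (-8 + 112) = -2 + 104 = 102)
M = -2204 (M = 102 - 2306 = -2204)
V(30, -42) + M = 30 - 2204 = -2174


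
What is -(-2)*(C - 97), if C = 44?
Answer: -106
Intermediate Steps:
-(-2)*(C - 97) = -(-2)*(44 - 97) = -(-2)*(-53) = -1*106 = -106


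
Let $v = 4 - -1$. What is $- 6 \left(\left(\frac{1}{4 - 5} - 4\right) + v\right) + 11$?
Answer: $11$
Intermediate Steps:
$v = 5$ ($v = 4 + 1 = 5$)
$- 6 \left(\left(\frac{1}{4 - 5} - 4\right) + v\right) + 11 = - 6 \left(\left(\frac{1}{4 - 5} - 4\right) + 5\right) + 11 = - 6 \left(\left(\frac{1}{-1} - 4\right) + 5\right) + 11 = - 6 \left(\left(-1 - 4\right) + 5\right) + 11 = - 6 \left(-5 + 5\right) + 11 = \left(-6\right) 0 + 11 = 0 + 11 = 11$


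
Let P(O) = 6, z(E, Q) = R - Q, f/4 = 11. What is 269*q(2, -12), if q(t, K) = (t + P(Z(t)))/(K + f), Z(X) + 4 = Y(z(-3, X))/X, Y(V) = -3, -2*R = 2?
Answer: 269/4 ≈ 67.250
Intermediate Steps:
R = -1 (R = -1/2*2 = -1)
f = 44 (f = 4*11 = 44)
z(E, Q) = -1 - Q
Z(X) = -4 - 3/X
q(t, K) = (6 + t)/(44 + K) (q(t, K) = (t + 6)/(K + 44) = (6 + t)/(44 + K))
269*q(2, -12) = 269*((6 + 2)/(44 - 12)) = 269*(8/32) = 269*((1/32)*8) = 269*(1/4) = 269/4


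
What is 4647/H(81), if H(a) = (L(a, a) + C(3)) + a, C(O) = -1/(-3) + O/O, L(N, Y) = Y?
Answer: 13941/490 ≈ 28.451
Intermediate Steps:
C(O) = 4/3 (C(O) = -1*(-⅓) + 1 = ⅓ + 1 = 4/3)
H(a) = 4/3 + 2*a (H(a) = (a + 4/3) + a = (4/3 + a) + a = 4/3 + 2*a)
4647/H(81) = 4647/(4/3 + 2*81) = 4647/(4/3 + 162) = 4647/(490/3) = 4647*(3/490) = 13941/490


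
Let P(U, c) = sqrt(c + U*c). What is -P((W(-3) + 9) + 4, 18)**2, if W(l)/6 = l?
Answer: 72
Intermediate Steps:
W(l) = 6*l
-P((W(-3) + 9) + 4, 18)**2 = -(sqrt(18*(1 + ((6*(-3) + 9) + 4))))**2 = -(sqrt(18*(1 + ((-18 + 9) + 4))))**2 = -(sqrt(18*(1 + (-9 + 4))))**2 = -(sqrt(18*(1 - 5)))**2 = -(sqrt(18*(-4)))**2 = -(sqrt(-72))**2 = -(6*I*sqrt(2))**2 = -1*(-72) = 72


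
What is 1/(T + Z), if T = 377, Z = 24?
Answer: 1/401 ≈ 0.0024938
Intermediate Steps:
1/(T + Z) = 1/(377 + 24) = 1/401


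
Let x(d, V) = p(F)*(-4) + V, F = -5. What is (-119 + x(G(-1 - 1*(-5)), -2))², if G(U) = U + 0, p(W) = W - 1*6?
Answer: 5929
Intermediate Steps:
p(W) = -6 + W (p(W) = W - 6 = -6 + W)
G(U) = U
x(d, V) = 44 + V (x(d, V) = (-6 - 5)*(-4) + V = -11*(-4) + V = 44 + V)
(-119 + x(G(-1 - 1*(-5)), -2))² = (-119 + (44 - 2))² = (-119 + 42)² = (-77)² = 5929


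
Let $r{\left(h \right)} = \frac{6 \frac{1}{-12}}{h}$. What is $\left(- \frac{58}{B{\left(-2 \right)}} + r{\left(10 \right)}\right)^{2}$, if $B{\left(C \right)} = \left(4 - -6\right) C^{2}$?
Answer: $\frac{9}{4} \approx 2.25$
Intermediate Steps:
$r{\left(h \right)} = - \frac{1}{2 h}$ ($r{\left(h \right)} = \frac{6 \left(- \frac{1}{12}\right)}{h} = - \frac{1}{2 h}$)
$B{\left(C \right)} = 10 C^{2}$ ($B{\left(C \right)} = \left(4 + 6\right) C^{2} = 10 C^{2}$)
$\left(- \frac{58}{B{\left(-2 \right)}} + r{\left(10 \right)}\right)^{2} = \left(- \frac{58}{10 \left(-2\right)^{2}} - \frac{1}{2 \cdot 10}\right)^{2} = \left(- \frac{58}{10 \cdot 4} - \frac{1}{20}\right)^{2} = \left(- \frac{58}{40} - \frac{1}{20}\right)^{2} = \left(\left(-58\right) \frac{1}{40} - \frac{1}{20}\right)^{2} = \left(- \frac{29}{20} - \frac{1}{20}\right)^{2} = \left(- \frac{3}{2}\right)^{2} = \frac{9}{4}$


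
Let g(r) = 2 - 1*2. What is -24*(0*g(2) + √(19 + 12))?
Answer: -24*√31 ≈ -133.63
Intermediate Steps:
g(r) = 0 (g(r) = 2 - 2 = 0)
-24*(0*g(2) + √(19 + 12)) = -24*(0*0 + √(19 + 12)) = -24*(0 + √31) = -24*√31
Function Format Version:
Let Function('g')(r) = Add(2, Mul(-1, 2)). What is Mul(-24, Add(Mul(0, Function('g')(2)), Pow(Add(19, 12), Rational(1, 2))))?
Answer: Mul(-24, Pow(31, Rational(1, 2))) ≈ -133.63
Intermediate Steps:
Function('g')(r) = 0 (Function('g')(r) = Add(2, -2) = 0)
Mul(-24, Add(Mul(0, Function('g')(2)), Pow(Add(19, 12), Rational(1, 2)))) = Mul(-24, Add(Mul(0, 0), Pow(Add(19, 12), Rational(1, 2)))) = Mul(-24, Add(0, Pow(31, Rational(1, 2)))) = Mul(-24, Pow(31, Rational(1, 2)))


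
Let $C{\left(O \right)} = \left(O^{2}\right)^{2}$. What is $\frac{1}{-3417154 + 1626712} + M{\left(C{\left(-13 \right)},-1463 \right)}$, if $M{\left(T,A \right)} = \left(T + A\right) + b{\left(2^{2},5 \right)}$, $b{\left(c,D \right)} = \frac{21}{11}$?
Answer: $\frac{533728969747}{19694862} \approx 27100.0$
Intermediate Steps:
$b{\left(c,D \right)} = \frac{21}{11}$ ($b{\left(c,D \right)} = 21 \cdot \frac{1}{11} = \frac{21}{11}$)
$C{\left(O \right)} = O^{4}$
$M{\left(T,A \right)} = \frac{21}{11} + A + T$ ($M{\left(T,A \right)} = \left(T + A\right) + \frac{21}{11} = \left(A + T\right) + \frac{21}{11} = \frac{21}{11} + A + T$)
$\frac{1}{-3417154 + 1626712} + M{\left(C{\left(-13 \right)},-1463 \right)} = \frac{1}{-3417154 + 1626712} + \left(\frac{21}{11} - 1463 + \left(-13\right)^{4}\right) = \frac{1}{-1790442} + \left(\frac{21}{11} - 1463 + 28561\right) = - \frac{1}{1790442} + \frac{298099}{11} = \frac{533728969747}{19694862}$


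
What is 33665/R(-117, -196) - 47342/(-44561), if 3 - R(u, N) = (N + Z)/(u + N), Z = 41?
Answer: 469582834473/34935824 ≈ 13441.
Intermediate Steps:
R(u, N) = 3 - (41 + N)/(N + u) (R(u, N) = 3 - (N + 41)/(u + N) = 3 - (41 + N)/(N + u))
33665/R(-117, -196) - 47342/(-44561) = 33665/(((-41 + 2*(-196) + 3*(-117))/(-196 - 117))) - 47342/(-44561) = 33665/(((-41 - 392 - 351)/(-313))) - 47342*(-1/44561) = 33665/((-1/313*(-784))) + 47342/44561 = 33665/(784/313) + 47342/44561 = 33665*(313/784) + 47342/44561 = 10537145/784 + 47342/44561 = 469582834473/34935824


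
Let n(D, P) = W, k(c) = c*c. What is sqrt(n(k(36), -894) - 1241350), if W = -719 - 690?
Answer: I*sqrt(1242759) ≈ 1114.8*I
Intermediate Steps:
W = -1409
k(c) = c**2
n(D, P) = -1409
sqrt(n(k(36), -894) - 1241350) = sqrt(-1409 - 1241350) = sqrt(-1242759) = I*sqrt(1242759)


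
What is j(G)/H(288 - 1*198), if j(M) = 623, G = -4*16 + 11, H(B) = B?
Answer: 623/90 ≈ 6.9222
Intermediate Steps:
G = -53 (G = -64 + 11 = -53)
j(G)/H(288 - 1*198) = 623/(288 - 1*198) = 623/(288 - 198) = 623/90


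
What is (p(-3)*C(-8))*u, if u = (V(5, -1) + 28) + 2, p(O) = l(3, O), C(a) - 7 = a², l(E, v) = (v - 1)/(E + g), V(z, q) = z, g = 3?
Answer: -4970/3 ≈ -1656.7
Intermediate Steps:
l(E, v) = (-1 + v)/(3 + E) (l(E, v) = (v - 1)/(E + 3) = (-1 + v)/(3 + E))
C(a) = 7 + a²
p(O) = -⅙ + O/6 (p(O) = (-1 + O)/(3 + 3) = (-1 + O)/6 = -⅙ + O/6)
u = 35 (u = (5 + 28) + 2 = 33 + 2 = 35)
(p(-3)*C(-8))*u = ((-⅙ + (⅙)*(-3))*(7 + (-8)²))*35 = ((-⅙ - ½)*(7 + 64))*35 = -⅔*71*35 = -142/3*35 = -4970/3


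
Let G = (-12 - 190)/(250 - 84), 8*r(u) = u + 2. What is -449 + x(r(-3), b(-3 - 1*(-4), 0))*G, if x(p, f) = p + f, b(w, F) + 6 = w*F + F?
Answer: -293187/664 ≈ -441.55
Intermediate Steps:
b(w, F) = -6 + F + F*w (b(w, F) = -6 + (w*F + F) = -6 + (F*w + F) = -6 + (F + F*w) = -6 + F + F*w)
r(u) = ¼ + u/8 (r(u) = (u + 2)/8 = (2 + u)/8 = ¼ + u/8)
G = -101/83 (G = -202/166 = -202*1/166 = -101/83 ≈ -1.2169)
x(p, f) = f + p
-449 + x(r(-3), b(-3 - 1*(-4), 0))*G = -449 + ((-6 + 0 + 0*(-3 - 1*(-4))) + (¼ + (⅛)*(-3)))*(-101/83) = -449 + ((-6 + 0 + 0*(-3 + 4)) + (¼ - 3/8))*(-101/83) = -449 + ((-6 + 0 + 0*1) - ⅛)*(-101/83) = -449 + ((-6 + 0 + 0) - ⅛)*(-101/83) = -449 + (-6 - ⅛)*(-101/83) = -449 - 49/8*(-101/83) = -449 + 4949/664 = -293187/664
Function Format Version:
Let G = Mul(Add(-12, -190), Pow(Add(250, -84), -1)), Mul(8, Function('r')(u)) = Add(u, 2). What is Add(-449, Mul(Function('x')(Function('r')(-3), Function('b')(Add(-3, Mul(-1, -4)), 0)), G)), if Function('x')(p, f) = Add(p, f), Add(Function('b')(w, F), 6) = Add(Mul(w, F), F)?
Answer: Rational(-293187, 664) ≈ -441.55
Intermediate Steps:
Function('b')(w, F) = Add(-6, F, Mul(F, w)) (Function('b')(w, F) = Add(-6, Add(Mul(w, F), F)) = Add(-6, Add(Mul(F, w), F)) = Add(-6, Add(F, Mul(F, w))) = Add(-6, F, Mul(F, w)))
Function('r')(u) = Add(Rational(1, 4), Mul(Rational(1, 8), u)) (Function('r')(u) = Mul(Rational(1, 8), Add(u, 2)) = Mul(Rational(1, 8), Add(2, u)) = Add(Rational(1, 4), Mul(Rational(1, 8), u)))
G = Rational(-101, 83) (G = Mul(-202, Pow(166, -1)) = Mul(-202, Rational(1, 166)) = Rational(-101, 83) ≈ -1.2169)
Function('x')(p, f) = Add(f, p)
Add(-449, Mul(Function('x')(Function('r')(-3), Function('b')(Add(-3, Mul(-1, -4)), 0)), G)) = Add(-449, Mul(Add(Add(-6, 0, Mul(0, Add(-3, Mul(-1, -4)))), Add(Rational(1, 4), Mul(Rational(1, 8), -3))), Rational(-101, 83))) = Add(-449, Mul(Add(Add(-6, 0, Mul(0, Add(-3, 4))), Add(Rational(1, 4), Rational(-3, 8))), Rational(-101, 83))) = Add(-449, Mul(Add(Add(-6, 0, Mul(0, 1)), Rational(-1, 8)), Rational(-101, 83))) = Add(-449, Mul(Add(Add(-6, 0, 0), Rational(-1, 8)), Rational(-101, 83))) = Add(-449, Mul(Add(-6, Rational(-1, 8)), Rational(-101, 83))) = Add(-449, Mul(Rational(-49, 8), Rational(-101, 83))) = Add(-449, Rational(4949, 664)) = Rational(-293187, 664)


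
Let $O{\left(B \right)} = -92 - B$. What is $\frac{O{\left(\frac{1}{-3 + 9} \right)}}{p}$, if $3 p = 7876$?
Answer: $- \frac{553}{15752} \approx -0.035107$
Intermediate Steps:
$p = \frac{7876}{3}$ ($p = \frac{1}{3} \cdot 7876 = \frac{7876}{3} \approx 2625.3$)
$\frac{O{\left(\frac{1}{-3 + 9} \right)}}{p} = \frac{-92 - \frac{1}{-3 + 9}}{\frac{7876}{3}} = \left(-92 - \frac{1}{6}\right) \frac{3}{7876} = \left(- \frac{553}{6}\right) \frac{3}{7876} = - \frac{553}{15752}$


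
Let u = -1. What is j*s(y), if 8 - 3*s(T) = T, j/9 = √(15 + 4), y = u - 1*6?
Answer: 45*√19 ≈ 196.15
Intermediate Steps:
y = -7 (y = -1 - 1*6 = -1 - 6 = -7)
j = 9*√19 (j = 9*√(15 + 4) = 9*√19 ≈ 39.230)
s(T) = 8/3 - T/3
j*s(y) = (9*√19)*(8/3 - ⅓*(-7)) = (9*√19)*(8/3 + 7/3) = (9*√19)*5 = 45*√19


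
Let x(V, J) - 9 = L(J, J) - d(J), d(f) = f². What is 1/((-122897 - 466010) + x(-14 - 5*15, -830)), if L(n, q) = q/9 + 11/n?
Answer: -7470/9545840059 ≈ -7.8254e-7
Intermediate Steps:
L(n, q) = 11/n + q/9 (L(n, q) = q*(⅑) + 11/n = q/9 + 11/n = 11/n + q/9)
x(V, J) = 9 - J² + 11/J + J/9 (x(V, J) = 9 + ((11/J + J/9) - J²) = 9 + (-J² + 11/J + J/9) = 9 - J² + 11/J + J/9)
1/((-122897 - 466010) + x(-14 - 5*15, -830)) = 1/((-122897 - 466010) + (9 - 1*(-830)² + 11/(-830) + (⅑)*(-830))) = 1/(-588907 + (9 - 1*688900 + 11*(-1/830) - 830/9)) = 1/(-588907 + (9 - 688900 - 11/830 - 830/9)) = 1/(-588907 - 5146704769/7470) = 1/(-9545840059/7470) = -7470/9545840059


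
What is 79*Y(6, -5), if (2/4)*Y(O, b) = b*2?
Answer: -1580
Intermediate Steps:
Y(O, b) = 4*b (Y(O, b) = 2*(b*2) = 2*(2*b) = 4*b)
79*Y(6, -5) = 79*(4*(-5)) = 79*(-20) = -1580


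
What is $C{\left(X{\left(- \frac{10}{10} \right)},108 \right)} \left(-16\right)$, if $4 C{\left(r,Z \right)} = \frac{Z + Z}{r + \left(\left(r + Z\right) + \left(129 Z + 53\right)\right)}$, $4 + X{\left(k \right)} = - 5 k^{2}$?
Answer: $- \frac{864}{14075} \approx -0.061385$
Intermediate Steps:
$X{\left(k \right)} = -4 - 5 k^{2}$
$C{\left(r,Z \right)} = \frac{Z}{2 \left(53 + 2 r + 130 Z\right)}$ ($C{\left(r,Z \right)} = \frac{\left(Z + Z\right) \frac{1}{r + \left(\left(r + Z\right) + \left(129 Z + 53\right)\right)}}{4} = \frac{2 Z \frac{1}{r + \left(\left(Z + r\right) + \left(53 + 129 Z\right)\right)}}{4} = \frac{2 Z \frac{1}{r + \left(53 + r + 130 Z\right)}}{4} = \frac{2 Z \frac{1}{53 + 2 r + 130 Z}}{4} = \frac{Z}{2 \left(53 + 2 r + 130 Z\right)}$)
$C{\left(X{\left(- \frac{10}{10} \right)},108 \right)} \left(-16\right) = \frac{1}{2} \cdot 108 \frac{1}{53 + 2 \left(-4 - 5 \left(- \frac{10}{10}\right)^{2}\right) + 130 \cdot 108} \left(-16\right) = \frac{1}{2} \cdot 108 \frac{1}{53 + 2 \left(-4 - 5 \left(\left(-10\right) \frac{1}{10}\right)^{2}\right) + 14040} \left(-16\right) = \frac{1}{2} \cdot 108 \frac{1}{53 + 2 \left(-4 - 5 \left(-1\right)^{2}\right) + 14040} \left(-16\right) = \frac{1}{2} \cdot 108 \frac{1}{53 + 2 \left(-4 - 5\right) + 14040} \left(-16\right) = \frac{1}{2} \cdot 108 \frac{1}{53 + 2 \left(-9\right) + 14040} \left(-16\right) = \frac{1}{2} \cdot 108 \frac{1}{53 - 18 + 14040} \left(-16\right) = \frac{1}{2} \cdot 108 \cdot \frac{1}{14075} \left(-16\right) = \frac{54}{14075} \left(-16\right) = - \frac{864}{14075}$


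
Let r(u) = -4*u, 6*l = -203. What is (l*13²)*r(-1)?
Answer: -68614/3 ≈ -22871.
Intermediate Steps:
l = -203/6 (l = (⅙)*(-203) = -203/6 ≈ -33.833)
(l*13²)*r(-1) = (-203/6*13²)*(-4*(-1)) = -203/6*169*4 = -34307/6*4 = -68614/3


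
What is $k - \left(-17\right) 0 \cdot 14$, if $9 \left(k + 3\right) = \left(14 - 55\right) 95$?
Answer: $- \frac{3922}{9} \approx -435.78$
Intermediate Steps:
$k = - \frac{3922}{9}$ ($k = -3 + \frac{\left(14 - 55\right) 95}{9} = -3 + \frac{\left(-41\right) 95}{9} = -3 + \frac{1}{9} \left(-3895\right) = -3 - \frac{3895}{9} = - \frac{3922}{9} \approx -435.78$)
$k - \left(-17\right) 0 \cdot 14 = - \frac{3922}{9} - \left(-17\right) 0 \cdot 14 = - \frac{3922}{9} - 0 \cdot 14 = - \frac{3922}{9} - 0 = - \frac{3922}{9} + 0 = - \frac{3922}{9}$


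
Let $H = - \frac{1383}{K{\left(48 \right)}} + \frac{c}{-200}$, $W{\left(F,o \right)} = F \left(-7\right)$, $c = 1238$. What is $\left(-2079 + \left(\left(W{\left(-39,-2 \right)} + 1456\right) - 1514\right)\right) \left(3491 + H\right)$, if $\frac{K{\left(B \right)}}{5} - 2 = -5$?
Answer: $- \frac{166688666}{25} \approx -6.6675 \cdot 10^{6}$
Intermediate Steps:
$K{\left(B \right)} = -15$ ($K{\left(B \right)} = 10 + 5 \left(-5\right) = 10 - 25 = -15$)
$W{\left(F,o \right)} = - 7 F$
$H = \frac{8601}{100}$ ($H = - \frac{1383}{-15} + \frac{1238}{-200} = \left(-1383\right) \left(- \frac{1}{15}\right) + 1238 \left(- \frac{1}{200}\right) = \frac{461}{5} - \frac{619}{100} = \frac{8601}{100} \approx 86.01$)
$\left(-2079 + \left(\left(W{\left(-39,-2 \right)} + 1456\right) - 1514\right)\right) \left(3491 + H\right) = \left(-2079 + \left(\left(\left(-7\right) \left(-39\right) + 1456\right) - 1514\right)\right) \left(3491 + \frac{8601}{100}\right) = \left(-2079 + \left(\left(273 + 1456\right) - 1514\right)\right) \frac{357701}{100} = \left(-2079 + \left(1729 - 1514\right)\right) \frac{357701}{100} = \left(-2079 + 215\right) \frac{357701}{100} = \left(-1864\right) \frac{357701}{100} = - \frac{166688666}{25}$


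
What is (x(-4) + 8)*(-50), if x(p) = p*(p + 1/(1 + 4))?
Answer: -1160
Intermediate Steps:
x(p) = p*(⅕ + p) (x(p) = p*(p + 1/5) = p*(p + ⅕) = p*(⅕ + p))
(x(-4) + 8)*(-50) = (-4*(⅕ - 4) + 8)*(-50) = (-4*(-19/5) + 8)*(-50) = (76/5 + 8)*(-50) = (116/5)*(-50) = -1160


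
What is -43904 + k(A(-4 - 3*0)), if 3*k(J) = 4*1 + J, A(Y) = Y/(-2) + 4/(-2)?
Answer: -131708/3 ≈ -43903.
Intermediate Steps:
A(Y) = -2 - Y/2 (A(Y) = Y*(-½) + 4*(-½) = -Y/2 - 2 = -2 - Y/2)
k(J) = 4/3 + J/3 (k(J) = (4*1 + J)/3 = (4 + J)/3 = 4/3 + J/3)
-43904 + k(A(-4 - 3*0)) = -43904 + (4/3 + (-2 - (-4 - 3*0)/2)/3) = -43904 + (4/3 + (-2 - (-4 + 0)/2)/3) = -43904 + (4/3 + (-2 - ½*(-4))/3) = -43904 + (4/3 + (-2 + 2)/3) = -43904 + (4/3 + (⅓)*0) = -43904 + (4/3 + 0) = -43904 + 4/3 = -131708/3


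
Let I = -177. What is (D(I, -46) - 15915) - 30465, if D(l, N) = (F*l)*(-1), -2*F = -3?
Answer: -92229/2 ≈ -46115.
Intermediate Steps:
F = 3/2 (F = -1/2*(-3) = 3/2 ≈ 1.5000)
D(l, N) = -3*l/2 (D(l, N) = (3*l/2)*(-1) = -3*l/2)
(D(I, -46) - 15915) - 30465 = (-3/2*(-177) - 15915) - 30465 = (531/2 - 15915) - 30465 = -31299/2 - 30465 = -92229/2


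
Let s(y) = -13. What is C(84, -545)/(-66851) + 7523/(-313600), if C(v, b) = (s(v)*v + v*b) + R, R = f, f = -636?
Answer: 14395588727/20964473600 ≈ 0.68667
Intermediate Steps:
R = -636
C(v, b) = -636 - 13*v + b*v (C(v, b) = (-13*v + v*b) - 636 = (-13*v + b*v) - 636 = -636 - 13*v + b*v)
C(84, -545)/(-66851) + 7523/(-313600) = (-636 - 13*84 - 545*84)/(-66851) + 7523/(-313600) = (-636 - 1092 - 45780)*(-1/66851) + 7523*(-1/313600) = -47508*(-1/66851) - 7523/313600 = 47508/66851 - 7523/313600 = 14395588727/20964473600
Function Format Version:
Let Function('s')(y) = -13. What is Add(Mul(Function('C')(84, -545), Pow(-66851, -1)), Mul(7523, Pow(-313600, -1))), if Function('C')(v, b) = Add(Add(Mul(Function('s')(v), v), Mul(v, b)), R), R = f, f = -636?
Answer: Rational(14395588727, 20964473600) ≈ 0.68667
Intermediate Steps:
R = -636
Function('C')(v, b) = Add(-636, Mul(-13, v), Mul(b, v)) (Function('C')(v, b) = Add(Add(Mul(-13, v), Mul(v, b)), -636) = Add(Add(Mul(-13, v), Mul(b, v)), -636) = Add(-636, Mul(-13, v), Mul(b, v)))
Add(Mul(Function('C')(84, -545), Pow(-66851, -1)), Mul(7523, Pow(-313600, -1))) = Add(Mul(Add(-636, Mul(-13, 84), Mul(-545, 84)), Pow(-66851, -1)), Mul(7523, Pow(-313600, -1))) = Add(Mul(Add(-636, -1092, -45780), Rational(-1, 66851)), Mul(7523, Rational(-1, 313600))) = Add(Mul(-47508, Rational(-1, 66851)), Rational(-7523, 313600)) = Add(Rational(47508, 66851), Rational(-7523, 313600)) = Rational(14395588727, 20964473600)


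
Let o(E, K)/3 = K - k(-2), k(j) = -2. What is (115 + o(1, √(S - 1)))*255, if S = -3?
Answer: 30855 + 1530*I ≈ 30855.0 + 1530.0*I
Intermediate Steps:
o(E, K) = 6 + 3*K (o(E, K) = 3*(K - 1*(-2)) = 3*(K + 2) = 3*(2 + K) = 6 + 3*K)
(115 + o(1, √(S - 1)))*255 = (115 + (6 + 3*√(-3 - 1)))*255 = (115 + (6 + 3*√(-4)))*255 = (115 + (6 + 3*(2*I)))*255 = (115 + (6 + 6*I))*255 = (121 + 6*I)*255 = 30855 + 1530*I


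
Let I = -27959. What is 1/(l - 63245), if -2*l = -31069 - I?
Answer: -1/61690 ≈ -1.6210e-5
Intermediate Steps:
l = 1555 (l = -(-31069 - 1*(-27959))/2 = -(-31069 + 27959)/2 = -½*(-3110) = 1555)
1/(l - 63245) = 1/(1555 - 63245) = 1/(-61690) = -1/61690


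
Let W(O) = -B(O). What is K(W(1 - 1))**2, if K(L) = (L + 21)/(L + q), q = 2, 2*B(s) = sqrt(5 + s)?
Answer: (42 - sqrt(5))**2/(4 - sqrt(5))**2 ≈ 508.18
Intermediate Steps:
B(s) = sqrt(5 + s)/2
W(O) = -sqrt(5 + O)/2
K(L) = (21 + L)/(2 + L) (K(L) = (L + 21)/(L + 2) = (21 + L)/(2 + L))
K(W(1 - 1))**2 = ((21 - sqrt(5 + (1 - 1))/2)/(2 - sqrt(5 + (1 - 1))/2))**2 = ((21 - sqrt(5 + 0)/2)/(2 - sqrt(5 + 0)/2))**2 = ((21 - sqrt(5)/2)/(2 - sqrt(5)/2))**2 = (21 - sqrt(5)/2)**2/(2 - sqrt(5)/2)**2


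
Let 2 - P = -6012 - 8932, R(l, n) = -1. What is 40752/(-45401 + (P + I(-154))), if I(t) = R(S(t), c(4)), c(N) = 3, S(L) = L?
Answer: -566/423 ≈ -1.3381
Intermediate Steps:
I(t) = -1
P = 14946 (P = 2 - (-6012 - 8932) = 2 - 1*(-14944) = 2 + 14944 = 14946)
40752/(-45401 + (P + I(-154))) = 40752/(-45401 + (14946 - 1)) = 40752/(-45401 + 14945) = 40752/(-30456) = 40752*(-1/30456) = -566/423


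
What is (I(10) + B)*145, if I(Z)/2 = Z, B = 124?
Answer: 20880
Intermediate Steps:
I(Z) = 2*Z
(I(10) + B)*145 = (2*10 + 124)*145 = (20 + 124)*145 = 144*145 = 20880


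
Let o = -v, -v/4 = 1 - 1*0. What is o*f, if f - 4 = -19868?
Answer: -79456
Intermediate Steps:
v = -4 (v = -4*(1 - 1*0) = -4*(1 + 0) = -4*1 = -4)
o = 4 (o = -1*(-4) = 4)
f = -19864 (f = 4 - 19868 = -19864)
o*f = 4*(-19864) = -79456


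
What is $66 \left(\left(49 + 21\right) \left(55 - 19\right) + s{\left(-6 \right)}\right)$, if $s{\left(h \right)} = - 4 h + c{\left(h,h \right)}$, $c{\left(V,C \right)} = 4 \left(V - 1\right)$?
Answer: $166056$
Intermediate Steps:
$c{\left(V,C \right)} = -4 + 4 V$ ($c{\left(V,C \right)} = 4 \left(-1 + V\right) = -4 + 4 V$)
$s{\left(h \right)} = -4$ ($s{\left(h \right)} = - 4 h + \left(-4 + 4 h\right) = -4$)
$66 \left(\left(49 + 21\right) \left(55 - 19\right) + s{\left(-6 \right)}\right) = 66 \left(\left(49 + 21\right) \left(55 - 19\right) - 4\right) = 66 \left(70 \cdot 36 - 4\right) = 66 \left(2520 - 4\right) = 66 \cdot 2516 = 166056$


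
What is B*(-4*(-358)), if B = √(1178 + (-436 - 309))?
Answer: 1432*√433 ≈ 29798.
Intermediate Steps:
B = √433 (B = √(1178 - 745) = √433 ≈ 20.809)
B*(-4*(-358)) = √433*(-4*(-358)) = √433*1432 = 1432*√433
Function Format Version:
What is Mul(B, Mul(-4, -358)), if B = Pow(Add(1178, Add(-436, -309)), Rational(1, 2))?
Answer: Mul(1432, Pow(433, Rational(1, 2))) ≈ 29798.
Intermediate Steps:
B = Pow(433, Rational(1, 2)) (B = Pow(Add(1178, -745), Rational(1, 2)) = Pow(433, Rational(1, 2)) ≈ 20.809)
Mul(B, Mul(-4, -358)) = Mul(Pow(433, Rational(1, 2)), Mul(-4, -358)) = Mul(Pow(433, Rational(1, 2)), 1432) = Mul(1432, Pow(433, Rational(1, 2)))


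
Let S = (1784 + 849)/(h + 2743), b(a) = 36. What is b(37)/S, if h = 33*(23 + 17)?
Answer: 146268/2633 ≈ 55.552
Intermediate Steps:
h = 1320 (h = 33*40 = 1320)
S = 2633/4063 (S = (1784 + 849)/(1320 + 2743) = 2633/4063 ≈ 0.64804)
b(37)/S = 36/(2633/4063) = 36*(4063/2633) = 146268/2633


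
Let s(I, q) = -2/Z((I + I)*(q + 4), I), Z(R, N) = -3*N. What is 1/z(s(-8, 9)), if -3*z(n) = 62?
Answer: -3/62 ≈ -0.048387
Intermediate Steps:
s(I, q) = 2/(3*I) (s(I, q) = -2*(-1/(3*I)) = -(-2)/(3*I) = 2/(3*I))
z(n) = -62/3 (z(n) = -⅓*62 = -62/3)
1/z(s(-8, 9)) = 1/(-62/3) = -3/62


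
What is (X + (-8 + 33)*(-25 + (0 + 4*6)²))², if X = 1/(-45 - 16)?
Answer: 706060395076/3721 ≈ 1.8975e+8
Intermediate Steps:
X = -1/61 (X = 1/(-61) = -1/61 ≈ -0.016393)
(X + (-8 + 33)*(-25 + (0 + 4*6)²))² = (-1/61 + (-8 + 33)*(-25 + (0 + 4*6)²))² = (-1/61 + 25*(-25 + (0 + 24)²))² = (-1/61 + 25*(-25 + 24²))² = (-1/61 + 25*(-25 + 576))² = (-1/61 + 25*551)² = (-1/61 + 13775)² = (840274/61)² = 706060395076/3721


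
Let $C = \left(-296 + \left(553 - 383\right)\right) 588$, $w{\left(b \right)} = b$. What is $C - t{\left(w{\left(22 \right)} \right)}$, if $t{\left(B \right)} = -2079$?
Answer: $-72009$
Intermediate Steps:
$C = -74088$ ($C = \left(-296 + 170\right) 588 = \left(-126\right) 588 = -74088$)
$C - t{\left(w{\left(22 \right)} \right)} = -74088 - -2079 = -74088 + 2079 = -72009$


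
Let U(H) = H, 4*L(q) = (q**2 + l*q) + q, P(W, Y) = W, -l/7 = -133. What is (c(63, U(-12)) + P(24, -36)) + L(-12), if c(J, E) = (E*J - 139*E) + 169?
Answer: -1655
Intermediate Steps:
l = 931 (l = -7*(-133) = 931)
L(q) = 233*q + q**2/4 (L(q) = ((q**2 + 931*q) + q)/4 = (q**2 + 932*q)/4 = 233*q + q**2/4)
c(J, E) = 169 - 139*E + E*J (c(J, E) = (-139*E + E*J) + 169 = 169 - 139*E + E*J)
(c(63, U(-12)) + P(24, -36)) + L(-12) = ((169 - 139*(-12) - 12*63) + 24) + (1/4)*(-12)*(932 - 12) = ((169 + 1668 - 756) + 24) + (1/4)*(-12)*920 = (1081 + 24) - 2760 = 1105 - 2760 = -1655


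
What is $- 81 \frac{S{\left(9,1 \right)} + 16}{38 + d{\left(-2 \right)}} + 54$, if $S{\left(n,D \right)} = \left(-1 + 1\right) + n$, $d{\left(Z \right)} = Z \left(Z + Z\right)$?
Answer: $\frac{459}{46} \approx 9.9783$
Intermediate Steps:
$d{\left(Z \right)} = 2 Z^{2}$ ($d{\left(Z \right)} = Z 2 Z = 2 Z^{2}$)
$S{\left(n,D \right)} = n$ ($S{\left(n,D \right)} = 0 + n = n$)
$- 81 \frac{S{\left(9,1 \right)} + 16}{38 + d{\left(-2 \right)}} + 54 = - 81 \frac{9 + 16}{38 + 2 \left(-2\right)^{2}} + 54 = - 81 \frac{25}{38 + 2 \cdot 4} + 54 = - 81 \frac{25}{38 + 8} + 54 = - 81 \cdot \frac{25}{46} + 54 = - 81 \cdot 25 \cdot \frac{1}{46} + 54 = \left(-81\right) \frac{25}{46} + 54 = - \frac{2025}{46} + 54 = \frac{459}{46}$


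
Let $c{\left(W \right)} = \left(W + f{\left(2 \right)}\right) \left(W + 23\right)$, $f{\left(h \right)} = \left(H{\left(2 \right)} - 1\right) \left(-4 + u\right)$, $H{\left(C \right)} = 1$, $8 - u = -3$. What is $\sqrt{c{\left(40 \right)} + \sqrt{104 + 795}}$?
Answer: $\sqrt{2520 + \sqrt{899}} \approx 50.497$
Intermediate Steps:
$u = 11$ ($u = 8 - -3 = 8 + 3 = 11$)
$f{\left(h \right)} = 0$ ($f{\left(h \right)} = \left(1 - 1\right) \left(-4 + 11\right) = 0 \cdot 7 = 0$)
$c{\left(W \right)} = W \left(23 + W\right)$ ($c{\left(W \right)} = \left(W + 0\right) \left(W + 23\right) = W \left(23 + W\right)$)
$\sqrt{c{\left(40 \right)} + \sqrt{104 + 795}} = \sqrt{40 \left(23 + 40\right) + \sqrt{104 + 795}} = \sqrt{40 \cdot 63 + \sqrt{899}} = \sqrt{2520 + \sqrt{899}}$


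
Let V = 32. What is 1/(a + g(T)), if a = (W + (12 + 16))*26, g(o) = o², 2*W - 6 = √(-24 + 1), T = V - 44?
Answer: 950/906387 - 13*I*√23/906387 ≈ 0.0010481 - 6.8785e-5*I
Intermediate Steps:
T = -12 (T = 32 - 44 = -12)
W = 3 + I*√23/2 (W = 3 + √(-24 + 1)/2 = 3 + √(-23)/2 = 3 + (I*√23)/2 = 3 + I*√23/2 ≈ 3.0 + 2.3979*I)
a = 806 + 13*I*√23 (a = ((3 + I*√23/2) + (12 + 16))*26 = ((3 + I*√23/2) + 28)*26 = (31 + I*√23/2)*26 = 806 + 13*I*√23 ≈ 806.0 + 62.346*I)
1/(a + g(T)) = 1/((806 + 13*I*√23) + (-12)²) = 1/((806 + 13*I*√23) + 144) = 1/(950 + 13*I*√23)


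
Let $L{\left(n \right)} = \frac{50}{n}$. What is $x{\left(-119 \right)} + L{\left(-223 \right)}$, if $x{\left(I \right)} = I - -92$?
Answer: $- \frac{6071}{223} \approx -27.224$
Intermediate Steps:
$x{\left(I \right)} = 92 + I$ ($x{\left(I \right)} = I + 92 = 92 + I$)
$x{\left(-119 \right)} + L{\left(-223 \right)} = \left(92 - 119\right) + \frac{50}{-223} = -27 + 50 \left(- \frac{1}{223}\right) = -27 - \frac{50}{223} = - \frac{6071}{223}$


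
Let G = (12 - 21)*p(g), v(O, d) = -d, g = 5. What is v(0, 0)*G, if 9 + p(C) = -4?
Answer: 0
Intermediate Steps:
p(C) = -13 (p(C) = -9 - 4 = -13)
G = 117 (G = (12 - 21)*(-13) = -9*(-13) = 117)
v(0, 0)*G = -1*0*117 = 0*117 = 0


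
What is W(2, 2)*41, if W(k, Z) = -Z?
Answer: -82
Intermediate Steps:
W(2, 2)*41 = -1*2*41 = -2*41 = -82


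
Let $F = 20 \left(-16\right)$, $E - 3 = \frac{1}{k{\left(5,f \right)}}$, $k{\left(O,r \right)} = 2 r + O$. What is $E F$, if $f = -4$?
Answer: $- \frac{2560}{3} \approx -853.33$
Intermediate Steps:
$k{\left(O,r \right)} = O + 2 r$
$E = \frac{8}{3}$ ($E = 3 + \frac{1}{5 + 2 \left(-4\right)} = 3 + \frac{1}{5 - 8} = 3 + \frac{1}{-3} = 3 - \frac{1}{3} = \frac{8}{3} \approx 2.6667$)
$F = -320$
$E F = \frac{8}{3} \left(-320\right) = - \frac{2560}{3}$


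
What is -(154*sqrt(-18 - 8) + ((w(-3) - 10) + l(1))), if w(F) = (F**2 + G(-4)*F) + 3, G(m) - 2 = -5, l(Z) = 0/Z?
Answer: -11 - 154*I*sqrt(26) ≈ -11.0 - 785.25*I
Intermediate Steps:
l(Z) = 0
G(m) = -3 (G(m) = 2 - 5 = -3)
w(F) = 3 + F**2 - 3*F (w(F) = (F**2 - 3*F) + 3 = 3 + F**2 - 3*F)
-(154*sqrt(-18 - 8) + ((w(-3) - 10) + l(1))) = -(154*sqrt(-18 - 8) + (((3 + (-3)**2 - 3*(-3)) - 10) + 0)) = -(154*sqrt(-26) + (((3 + 9 + 9) - 10) + 0)) = -(154*(I*sqrt(26)) + ((21 - 10) + 0)) = -(154*I*sqrt(26) + (11 + 0)) = -(154*I*sqrt(26) + 11) = -(11 + 154*I*sqrt(26)) = -11 - 154*I*sqrt(26)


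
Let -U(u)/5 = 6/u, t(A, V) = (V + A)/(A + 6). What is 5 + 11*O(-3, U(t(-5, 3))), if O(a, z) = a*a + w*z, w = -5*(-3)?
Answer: 2579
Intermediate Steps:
t(A, V) = (A + V)/(6 + A)
U(u) = -30/u
w = 15
O(a, z) = a² + 15*z (O(a, z) = a*a + 15*z = a² + 15*z)
5 + 11*O(-3, U(t(-5, 3))) = 5 + 11*((-3)² + 15*(-30*(6 - 5)/(-5 + 3))) = 5 + 11*(9 + 15*(-30/(-2/1))) = 5 + 11*(9 + 15*(-30/(1*(-2)))) = 5 + 11*(9 + 15*(-30/(-2))) = 5 + 11*(9 + 15*(-30*(-½))) = 5 + 11*(9 + 15*15) = 5 + 11*(9 + 225) = 5 + 11*234 = 5 + 2574 = 2579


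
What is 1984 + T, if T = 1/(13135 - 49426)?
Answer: 72001343/36291 ≈ 1984.0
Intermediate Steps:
T = -1/36291 (T = 1/(-36291) = -1/36291 ≈ -2.7555e-5)
1984 + T = 1984 - 1/36291 = 72001343/36291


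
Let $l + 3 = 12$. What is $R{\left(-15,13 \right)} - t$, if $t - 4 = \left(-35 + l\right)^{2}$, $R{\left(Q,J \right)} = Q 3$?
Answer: $-725$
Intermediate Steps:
$l = 9$ ($l = -3 + 12 = 9$)
$R{\left(Q,J \right)} = 3 Q$
$t = 680$ ($t = 4 + \left(-35 + 9\right)^{2} = 4 + \left(-26\right)^{2} = 4 + 676 = 680$)
$R{\left(-15,13 \right)} - t = 3 \left(-15\right) - 680 = -45 - 680 = -725$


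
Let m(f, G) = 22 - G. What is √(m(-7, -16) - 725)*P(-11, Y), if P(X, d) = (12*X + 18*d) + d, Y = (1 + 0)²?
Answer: -113*I*√687 ≈ -2961.8*I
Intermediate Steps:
Y = 1 (Y = 1² = 1)
P(X, d) = 12*X + 19*d
√(m(-7, -16) - 725)*P(-11, Y) = √((22 - 1*(-16)) - 725)*(12*(-11) + 19*1) = √((22 + 16) - 725)*(-132 + 19) = √(38 - 725)*(-113) = √(-687)*(-113) = (I*√687)*(-113) = -113*I*√687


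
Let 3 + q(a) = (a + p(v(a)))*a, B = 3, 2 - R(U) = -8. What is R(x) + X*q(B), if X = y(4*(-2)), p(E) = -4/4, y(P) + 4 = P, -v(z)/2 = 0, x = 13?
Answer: -26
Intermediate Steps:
v(z) = 0 (v(z) = -2*0 = 0)
R(U) = 10 (R(U) = 2 - 1*(-8) = 2 + 8 = 10)
y(P) = -4 + P
p(E) = -1 (p(E) = -4*¼ = -1)
q(a) = -3 + a*(-1 + a) (q(a) = -3 + (a - 1)*a = -3 + (-1 + a)*a = -3 + a*(-1 + a))
X = -12 (X = -4 + 4*(-2) = -4 - 8 = -12)
R(x) + X*q(B) = 10 - 12*(-3 + 3² - 1*3) = 10 - 12*(-3 + 9 - 3) = 10 - 12*3 = 10 - 36 = -26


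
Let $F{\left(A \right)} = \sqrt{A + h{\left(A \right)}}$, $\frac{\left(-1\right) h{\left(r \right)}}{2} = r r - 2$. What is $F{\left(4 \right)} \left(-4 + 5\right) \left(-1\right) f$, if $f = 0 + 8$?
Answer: $- 16 i \sqrt{6} \approx - 39.192 i$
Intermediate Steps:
$f = 8$
$h{\left(r \right)} = 4 - 2 r^{2}$ ($h{\left(r \right)} = - 2 \left(r r - 2\right) = - 2 \left(r^{2} - 2\right) = - 2 \left(-2 + r^{2}\right) = 4 - 2 r^{2}$)
$F{\left(A \right)} = \sqrt{4 + A - 2 A^{2}}$ ($F{\left(A \right)} = \sqrt{A - \left(-4 + 2 A^{2}\right)} = \sqrt{4 + A - 2 A^{2}}$)
$F{\left(4 \right)} \left(-4 + 5\right) \left(-1\right) f = \sqrt{4 + 4 - 2 \cdot 4^{2}} \left(-4 + 5\right) \left(-1\right) 8 = \sqrt{4 + 4 - 32} \cdot 1 \left(-1\right) 8 = \sqrt{4 + 4 - 32} \left(-1\right) 8 = \sqrt{-24} \left(-1\right) 8 = 2 i \sqrt{6} \left(-1\right) 8 = - 2 i \sqrt{6} \cdot 8 = - 16 i \sqrt{6}$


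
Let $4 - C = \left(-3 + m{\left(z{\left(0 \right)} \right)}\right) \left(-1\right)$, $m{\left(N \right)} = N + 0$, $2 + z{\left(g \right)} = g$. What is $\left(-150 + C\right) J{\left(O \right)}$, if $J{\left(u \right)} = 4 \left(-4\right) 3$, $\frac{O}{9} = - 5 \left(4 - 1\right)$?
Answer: $7248$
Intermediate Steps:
$O = -135$ ($O = 9 \left(- 5 \left(4 - 1\right)\right) = 9 \left(\left(-5\right) 3\right) = 9 \left(-15\right) = -135$)
$z{\left(g \right)} = -2 + g$
$m{\left(N \right)} = N$
$C = -1$ ($C = 4 - \left(-3 + \left(-2 + 0\right)\right) \left(-1\right) = 4 - \left(-3 - 2\right) \left(-1\right) = 4 - \left(-5\right) \left(-1\right) = 4 - 5 = -1$)
$J{\left(u \right)} = -48$ ($J{\left(u \right)} = \left(-16\right) 3 = -48$)
$\left(-150 + C\right) J{\left(O \right)} = \left(-150 - 1\right) \left(-48\right) = \left(-151\right) \left(-48\right) = 7248$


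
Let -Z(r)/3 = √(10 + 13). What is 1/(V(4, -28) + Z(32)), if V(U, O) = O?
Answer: -28/577 + 3*√23/577 ≈ -0.023592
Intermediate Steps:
Z(r) = -3*√23 (Z(r) = -3*√(10 + 13) = -3*√23)
1/(V(4, -28) + Z(32)) = 1/(-28 - 3*√23)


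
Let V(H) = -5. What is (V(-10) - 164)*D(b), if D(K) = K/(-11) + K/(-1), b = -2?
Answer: -4056/11 ≈ -368.73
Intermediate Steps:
D(K) = -12*K/11 (D(K) = K*(-1/11) + K*(-1) = -K/11 - K = -12*K/11)
(V(-10) - 164)*D(b) = (-5 - 164)*(-12/11*(-2)) = -169*24/11 = -4056/11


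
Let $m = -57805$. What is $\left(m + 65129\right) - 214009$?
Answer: $-206685$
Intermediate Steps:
$\left(m + 65129\right) - 214009 = \left(-57805 + 65129\right) - 214009 = 7324 - 214009 = -206685$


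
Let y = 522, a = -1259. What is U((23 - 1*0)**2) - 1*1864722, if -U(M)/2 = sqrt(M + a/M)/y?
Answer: -1864722 - sqrt(278582)/6003 ≈ -1.8647e+6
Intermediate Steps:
U(M) = -sqrt(M - 1259/M)/261 (U(M) = -2*sqrt(M - 1259/M)/522 = -sqrt(M - 1259/M)/261)
U((23 - 1*0)**2) - 1*1864722 = -sqrt((23 - 1*0)**2 - 1259/(23 - 1*0)**2)/261 - 1*1864722 = -sqrt((23 + 0)**2 - 1259/(23 + 0)**2)/261 - 1864722 = -sqrt(23**2 - 1259/(23**2))/261 - 1864722 = -sqrt(529 - 1259/529)/261 - 1864722 = -sqrt(278582)/6003 - 1864722 = -1864722 - sqrt(278582)/6003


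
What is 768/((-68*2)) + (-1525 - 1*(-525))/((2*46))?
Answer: -6458/391 ≈ -16.517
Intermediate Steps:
768/((-68*2)) + (-1525 - 1*(-525))/((2*46)) = 768/(-136) + (-1525 + 525)/92 = 768*(-1/136) - 1000*1/92 = -96/17 - 250/23 = -6458/391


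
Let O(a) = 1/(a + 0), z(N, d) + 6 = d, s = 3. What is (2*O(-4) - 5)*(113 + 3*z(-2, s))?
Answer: -572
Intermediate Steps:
z(N, d) = -6 + d
O(a) = 1/a
(2*O(-4) - 5)*(113 + 3*z(-2, s)) = (2/(-4) - 5)*(113 + 3*(-6 + 3)) = (2*(-1/4) - 5)*(113 + 3*(-3)) = (-1/2 - 5)*(113 - 9) = -11/2*104 = -572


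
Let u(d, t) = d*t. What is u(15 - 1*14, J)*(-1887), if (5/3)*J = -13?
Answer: 73593/5 ≈ 14719.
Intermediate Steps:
J = -39/5 (J = (⅗)*(-13) = -39/5 ≈ -7.8000)
u(15 - 1*14, J)*(-1887) = ((15 - 1*14)*(-39/5))*(-1887) = ((15 - 14)*(-39/5))*(-1887) = (1*(-39/5))*(-1887) = -39/5*(-1887) = 73593/5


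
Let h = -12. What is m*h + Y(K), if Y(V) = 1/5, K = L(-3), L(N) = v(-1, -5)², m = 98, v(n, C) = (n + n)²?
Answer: -5879/5 ≈ -1175.8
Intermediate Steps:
v(n, C) = 4*n² (v(n, C) = (2*n)² = 4*n²)
L(N) = 16 (L(N) = (4*(-1)²)² = (4*1)² = 4² = 16)
K = 16
Y(V) = ⅕
m*h + Y(K) = 98*(-12) + ⅕ = -1176 + ⅕ = -5879/5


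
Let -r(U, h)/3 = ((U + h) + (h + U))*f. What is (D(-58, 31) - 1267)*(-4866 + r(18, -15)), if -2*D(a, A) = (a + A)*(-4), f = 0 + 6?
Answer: 6570654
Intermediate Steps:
f = 6
D(a, A) = 2*A + 2*a (D(a, A) = -(a + A)*(-4)/2 = -(A + a)*(-4)/2 = -(-4*A - 4*a)/2 = 2*A + 2*a)
r(U, h) = -36*U - 36*h (r(U, h) = -3*((U + h) + (h + U))*6 = -3*((U + h) + (U + h))*6 = -3*(2*U + 2*h)*6 = -3*(12*U + 12*h) = -36*U - 36*h)
(D(-58, 31) - 1267)*(-4866 + r(18, -15)) = ((2*31 + 2*(-58)) - 1267)*(-4866 + (-36*18 - 36*(-15))) = ((62 - 116) - 1267)*(-4866 + (-648 + 540)) = (-54 - 1267)*(-4866 - 108) = -1321*(-4974) = 6570654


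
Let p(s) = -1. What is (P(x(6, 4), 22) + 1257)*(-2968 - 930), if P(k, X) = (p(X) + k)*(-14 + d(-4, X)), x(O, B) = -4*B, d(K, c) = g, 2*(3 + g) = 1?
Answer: -5993175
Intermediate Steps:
g = -5/2 (g = -3 + (½)*1 = -3 + ½ = -5/2 ≈ -2.5000)
d(K, c) = -5/2
P(k, X) = 33/2 - 33*k/2 (P(k, X) = (-1 + k)*(-14 - 5/2) = (-1 + k)*(-33/2) = 33/2 - 33*k/2)
(P(x(6, 4), 22) + 1257)*(-2968 - 930) = ((33/2 - (-66)*4) + 1257)*(-2968 - 930) = ((33/2 - 33/2*(-16)) + 1257)*(-3898) = ((33/2 + 264) + 1257)*(-3898) = (561/2 + 1257)*(-3898) = (3075/2)*(-3898) = -5993175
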